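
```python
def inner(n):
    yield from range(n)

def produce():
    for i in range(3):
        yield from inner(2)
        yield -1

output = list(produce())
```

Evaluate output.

Step 1: For each i in range(3):
  i=0: yield from inner(2) -> [0, 1], then yield -1
  i=1: yield from inner(2) -> [0, 1], then yield -1
  i=2: yield from inner(2) -> [0, 1], then yield -1
Therefore output = [0, 1, -1, 0, 1, -1, 0, 1, -1].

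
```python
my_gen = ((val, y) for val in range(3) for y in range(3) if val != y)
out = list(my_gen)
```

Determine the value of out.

Step 1: Nested generator over range(3) x range(3) where val != y:
  (0, 0): excluded (val == y)
  (0, 1): included
  (0, 2): included
  (1, 0): included
  (1, 1): excluded (val == y)
  (1, 2): included
  (2, 0): included
  (2, 1): included
  (2, 2): excluded (val == y)
Therefore out = [(0, 1), (0, 2), (1, 0), (1, 2), (2, 0), (2, 1)].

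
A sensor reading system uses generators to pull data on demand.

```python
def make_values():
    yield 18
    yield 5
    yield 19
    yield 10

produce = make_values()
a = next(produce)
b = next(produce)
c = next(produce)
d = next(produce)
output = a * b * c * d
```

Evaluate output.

Step 1: Create generator and consume all values:
  a = next(produce) = 18
  b = next(produce) = 5
  c = next(produce) = 19
  d = next(produce) = 10
Step 2: output = 18 * 5 * 19 * 10 = 17100.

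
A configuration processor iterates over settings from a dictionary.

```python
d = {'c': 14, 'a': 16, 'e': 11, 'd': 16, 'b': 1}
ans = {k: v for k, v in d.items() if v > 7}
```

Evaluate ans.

Step 1: Filter items where value > 7:
  'c': 14 > 7: kept
  'a': 16 > 7: kept
  'e': 11 > 7: kept
  'd': 16 > 7: kept
  'b': 1 <= 7: removed
Therefore ans = {'c': 14, 'a': 16, 'e': 11, 'd': 16}.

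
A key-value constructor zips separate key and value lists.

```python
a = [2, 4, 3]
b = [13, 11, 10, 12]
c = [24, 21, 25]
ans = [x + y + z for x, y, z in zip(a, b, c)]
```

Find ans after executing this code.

Step 1: zip three lists (truncates to shortest, len=3):
  2 + 13 + 24 = 39
  4 + 11 + 21 = 36
  3 + 10 + 25 = 38
Therefore ans = [39, 36, 38].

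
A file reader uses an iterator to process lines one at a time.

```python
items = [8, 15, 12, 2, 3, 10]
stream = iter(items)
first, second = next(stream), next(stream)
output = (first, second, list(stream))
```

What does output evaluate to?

Step 1: Create iterator over [8, 15, 12, 2, 3, 10].
Step 2: first = 8, second = 15.
Step 3: Remaining elements: [12, 2, 3, 10].
Therefore output = (8, 15, [12, 2, 3, 10]).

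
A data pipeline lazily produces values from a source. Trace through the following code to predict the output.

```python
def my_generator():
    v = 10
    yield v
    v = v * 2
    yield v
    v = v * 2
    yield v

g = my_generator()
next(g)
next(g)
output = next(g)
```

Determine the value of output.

Step 1: Trace through generator execution:
  Yield 1: v starts at 10, yield 10
  Yield 2: v = 10 * 2 = 20, yield 20
  Yield 3: v = 20 * 2 = 40, yield 40
Step 2: First next() gets 10, second next() gets the second value, third next() yields 40.
Therefore output = 40.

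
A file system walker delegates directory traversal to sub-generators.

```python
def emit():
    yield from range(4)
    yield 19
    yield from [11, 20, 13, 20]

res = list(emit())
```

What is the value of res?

Step 1: Trace yields in order:
  yield 0
  yield 1
  yield 2
  yield 3
  yield 19
  yield 11
  yield 20
  yield 13
  yield 20
Therefore res = [0, 1, 2, 3, 19, 11, 20, 13, 20].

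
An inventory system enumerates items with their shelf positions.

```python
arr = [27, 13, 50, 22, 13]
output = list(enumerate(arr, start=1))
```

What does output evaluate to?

Step 1: enumerate with start=1:
  (1, 27)
  (2, 13)
  (3, 50)
  (4, 22)
  (5, 13)
Therefore output = [(1, 27), (2, 13), (3, 50), (4, 22), (5, 13)].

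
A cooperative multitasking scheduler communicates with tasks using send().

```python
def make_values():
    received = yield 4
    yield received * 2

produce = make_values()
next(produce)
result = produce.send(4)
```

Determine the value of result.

Step 1: next(produce) advances to first yield, producing 4.
Step 2: send(4) resumes, received = 4.
Step 3: yield received * 2 = 4 * 2 = 8.
Therefore result = 8.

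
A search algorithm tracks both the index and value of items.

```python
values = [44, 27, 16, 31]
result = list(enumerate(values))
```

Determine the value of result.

Step 1: enumerate pairs each element with its index:
  (0, 44)
  (1, 27)
  (2, 16)
  (3, 31)
Therefore result = [(0, 44), (1, 27), (2, 16), (3, 31)].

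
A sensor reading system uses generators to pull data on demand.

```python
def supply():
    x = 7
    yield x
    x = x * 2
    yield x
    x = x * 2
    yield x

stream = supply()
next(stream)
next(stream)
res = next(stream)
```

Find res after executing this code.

Step 1: Trace through generator execution:
  Yield 1: x starts at 7, yield 7
  Yield 2: x = 7 * 2 = 14, yield 14
  Yield 3: x = 14 * 2 = 28, yield 28
Step 2: First next() gets 7, second next() gets the second value, third next() yields 28.
Therefore res = 28.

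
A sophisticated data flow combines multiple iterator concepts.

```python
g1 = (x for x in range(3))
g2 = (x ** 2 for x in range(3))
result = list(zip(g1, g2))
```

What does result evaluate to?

Step 1: g1 produces [0, 1, 2].
Step 2: g2 produces [0, 1, 4].
Step 3: zip pairs them: [(0, 0), (1, 1), (2, 4)].
Therefore result = [(0, 0), (1, 1), (2, 4)].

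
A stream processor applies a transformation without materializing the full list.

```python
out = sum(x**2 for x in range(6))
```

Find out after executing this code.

Step 1: Compute x**2 for each x in range(6):
  x=0: 0**2 = 0
  x=1: 1**2 = 1
  x=2: 2**2 = 4
  x=3: 3**2 = 9
  x=4: 4**2 = 16
  x=5: 5**2 = 25
Step 2: sum = 0 + 1 + 4 + 9 + 16 + 25 = 55.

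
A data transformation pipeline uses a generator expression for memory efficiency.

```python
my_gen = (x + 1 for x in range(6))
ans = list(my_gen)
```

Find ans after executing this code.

Step 1: For each x in range(6), compute x+1:
  x=0: 0+1 = 1
  x=1: 1+1 = 2
  x=2: 2+1 = 3
  x=3: 3+1 = 4
  x=4: 4+1 = 5
  x=5: 5+1 = 6
Therefore ans = [1, 2, 3, 4, 5, 6].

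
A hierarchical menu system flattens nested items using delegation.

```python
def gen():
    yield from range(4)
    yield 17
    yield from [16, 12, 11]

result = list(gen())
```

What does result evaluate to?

Step 1: Trace yields in order:
  yield 0
  yield 1
  yield 2
  yield 3
  yield 17
  yield 16
  yield 12
  yield 11
Therefore result = [0, 1, 2, 3, 17, 16, 12, 11].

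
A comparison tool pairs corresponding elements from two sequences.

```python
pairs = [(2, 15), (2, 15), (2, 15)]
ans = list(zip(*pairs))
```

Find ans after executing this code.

Step 1: zip(*pairs) transposes: unzips [(2, 15), (2, 15), (2, 15)] into separate sequences.
Step 2: First elements: (2, 2, 2), second elements: (15, 15, 15).
Therefore ans = [(2, 2, 2), (15, 15, 15)].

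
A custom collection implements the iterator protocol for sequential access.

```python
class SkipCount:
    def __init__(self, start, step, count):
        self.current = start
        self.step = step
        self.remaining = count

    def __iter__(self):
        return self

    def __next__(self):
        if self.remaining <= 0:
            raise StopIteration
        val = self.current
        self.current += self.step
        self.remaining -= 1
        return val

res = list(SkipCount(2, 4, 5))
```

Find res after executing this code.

Step 1: SkipCount starts at 2, increments by 4, for 5 steps:
  Yield 2, then current += 4
  Yield 6, then current += 4
  Yield 10, then current += 4
  Yield 14, then current += 4
  Yield 18, then current += 4
Therefore res = [2, 6, 10, 14, 18].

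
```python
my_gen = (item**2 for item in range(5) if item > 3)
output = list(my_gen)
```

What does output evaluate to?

Step 1: For range(5), keep item > 3, then square:
  item=0: 0 <= 3, excluded
  item=1: 1 <= 3, excluded
  item=2: 2 <= 3, excluded
  item=3: 3 <= 3, excluded
  item=4: 4 > 3, yield 4**2 = 16
Therefore output = [16].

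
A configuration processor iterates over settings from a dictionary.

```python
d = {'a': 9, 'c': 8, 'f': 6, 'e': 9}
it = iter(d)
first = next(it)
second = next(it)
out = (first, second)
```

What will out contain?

Step 1: iter(d) iterates over keys: ['a', 'c', 'f', 'e'].
Step 2: first = next(it) = 'a', second = next(it) = 'c'.
Therefore out = ('a', 'c').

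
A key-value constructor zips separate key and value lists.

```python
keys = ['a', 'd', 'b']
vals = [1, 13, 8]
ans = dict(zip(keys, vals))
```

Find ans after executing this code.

Step 1: zip pairs keys with values:
  'a' -> 1
  'd' -> 13
  'b' -> 8
Therefore ans = {'a': 1, 'd': 13, 'b': 8}.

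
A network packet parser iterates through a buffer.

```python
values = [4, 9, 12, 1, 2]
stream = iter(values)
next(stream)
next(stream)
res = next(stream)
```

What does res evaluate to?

Step 1: Create iterator over [4, 9, 12, 1, 2].
Step 2: next() consumes 4.
Step 3: next() consumes 9.
Step 4: next() returns 12.
Therefore res = 12.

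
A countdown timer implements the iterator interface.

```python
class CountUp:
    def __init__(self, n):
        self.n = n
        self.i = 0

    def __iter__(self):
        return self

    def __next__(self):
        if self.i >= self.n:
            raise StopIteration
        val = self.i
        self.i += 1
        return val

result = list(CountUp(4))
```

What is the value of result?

Step 1: CountUp(4) creates an iterator counting 0 to 3.
Step 2: list() consumes all values: [0, 1, 2, 3].
Therefore result = [0, 1, 2, 3].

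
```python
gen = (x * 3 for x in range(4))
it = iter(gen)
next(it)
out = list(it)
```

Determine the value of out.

Step 1: Generator produces [0, 3, 6, 9].
Step 2: next(it) consumes first element (0).
Step 3: list(it) collects remaining: [3, 6, 9].
Therefore out = [3, 6, 9].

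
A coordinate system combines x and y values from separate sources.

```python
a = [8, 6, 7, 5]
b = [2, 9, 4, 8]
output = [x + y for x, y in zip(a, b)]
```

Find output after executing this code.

Step 1: Add corresponding elements:
  8 + 2 = 10
  6 + 9 = 15
  7 + 4 = 11
  5 + 8 = 13
Therefore output = [10, 15, 11, 13].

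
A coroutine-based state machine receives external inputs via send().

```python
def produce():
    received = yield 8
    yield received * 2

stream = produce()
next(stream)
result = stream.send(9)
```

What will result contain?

Step 1: next(stream) advances to first yield, producing 8.
Step 2: send(9) resumes, received = 9.
Step 3: yield received * 2 = 9 * 2 = 18.
Therefore result = 18.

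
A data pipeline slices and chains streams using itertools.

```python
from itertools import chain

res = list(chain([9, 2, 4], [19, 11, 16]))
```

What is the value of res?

Step 1: chain() concatenates iterables: [9, 2, 4] + [19, 11, 16].
Therefore res = [9, 2, 4, 19, 11, 16].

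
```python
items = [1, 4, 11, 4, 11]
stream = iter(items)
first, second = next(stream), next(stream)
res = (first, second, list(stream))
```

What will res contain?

Step 1: Create iterator over [1, 4, 11, 4, 11].
Step 2: first = 1, second = 4.
Step 3: Remaining elements: [11, 4, 11].
Therefore res = (1, 4, [11, 4, 11]).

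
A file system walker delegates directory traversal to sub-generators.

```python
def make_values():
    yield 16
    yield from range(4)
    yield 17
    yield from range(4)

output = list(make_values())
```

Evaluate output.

Step 1: Trace yields in order:
  yield 16
  yield 0
  yield 1
  yield 2
  yield 3
  yield 17
  yield 0
  yield 1
  yield 2
  yield 3
Therefore output = [16, 0, 1, 2, 3, 17, 0, 1, 2, 3].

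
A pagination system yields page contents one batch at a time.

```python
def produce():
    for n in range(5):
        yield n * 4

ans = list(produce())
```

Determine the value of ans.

Step 1: For each n in range(5), yield n * 4:
  n=0: yield 0 * 4 = 0
  n=1: yield 1 * 4 = 4
  n=2: yield 2 * 4 = 8
  n=3: yield 3 * 4 = 12
  n=4: yield 4 * 4 = 16
Therefore ans = [0, 4, 8, 12, 16].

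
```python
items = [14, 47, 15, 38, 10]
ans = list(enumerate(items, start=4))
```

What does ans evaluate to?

Step 1: enumerate with start=4:
  (4, 14)
  (5, 47)
  (6, 15)
  (7, 38)
  (8, 10)
Therefore ans = [(4, 14), (5, 47), (6, 15), (7, 38), (8, 10)].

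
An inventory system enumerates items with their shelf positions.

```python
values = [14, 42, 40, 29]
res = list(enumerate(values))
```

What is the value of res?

Step 1: enumerate pairs each element with its index:
  (0, 14)
  (1, 42)
  (2, 40)
  (3, 29)
Therefore res = [(0, 14), (1, 42), (2, 40), (3, 29)].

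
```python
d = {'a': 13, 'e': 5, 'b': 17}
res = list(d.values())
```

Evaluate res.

Step 1: d.values() returns the dictionary values in insertion order.
Therefore res = [13, 5, 17].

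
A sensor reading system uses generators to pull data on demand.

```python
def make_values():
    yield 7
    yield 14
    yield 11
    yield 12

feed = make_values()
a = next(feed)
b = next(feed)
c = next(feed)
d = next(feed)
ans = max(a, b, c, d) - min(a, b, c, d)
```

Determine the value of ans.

Step 1: Create generator and consume all values:
  a = next(feed) = 7
  b = next(feed) = 14
  c = next(feed) = 11
  d = next(feed) = 12
Step 2: max = 14, min = 7, ans = 14 - 7 = 7.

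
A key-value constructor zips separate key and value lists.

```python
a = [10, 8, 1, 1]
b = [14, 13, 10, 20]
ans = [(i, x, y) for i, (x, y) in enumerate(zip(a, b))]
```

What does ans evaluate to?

Step 1: enumerate(zip(a, b)) gives index with paired elements:
  i=0: (10, 14)
  i=1: (8, 13)
  i=2: (1, 10)
  i=3: (1, 20)
Therefore ans = [(0, 10, 14), (1, 8, 13), (2, 1, 10), (3, 1, 20)].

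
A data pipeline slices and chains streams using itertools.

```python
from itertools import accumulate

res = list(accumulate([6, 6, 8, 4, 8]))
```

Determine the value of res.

Step 1: accumulate computes running sums:
  + 6 = 6
  + 6 = 12
  + 8 = 20
  + 4 = 24
  + 8 = 32
Therefore res = [6, 12, 20, 24, 32].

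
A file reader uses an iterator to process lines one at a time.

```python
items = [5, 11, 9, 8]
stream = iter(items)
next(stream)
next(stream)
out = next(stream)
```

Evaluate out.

Step 1: Create iterator over [5, 11, 9, 8].
Step 2: next() consumes 5.
Step 3: next() consumes 11.
Step 4: next() returns 9.
Therefore out = 9.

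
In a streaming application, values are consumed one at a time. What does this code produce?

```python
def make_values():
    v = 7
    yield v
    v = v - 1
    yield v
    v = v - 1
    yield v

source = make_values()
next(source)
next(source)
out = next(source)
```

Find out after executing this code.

Step 1: Trace through generator execution:
  Yield 1: v starts at 7, yield 7
  Yield 2: v = 7 - 1 = 6, yield 6
  Yield 3: v = 6 - 1 = 5, yield 5
Step 2: First next() gets 7, second next() gets the second value, third next() yields 5.
Therefore out = 5.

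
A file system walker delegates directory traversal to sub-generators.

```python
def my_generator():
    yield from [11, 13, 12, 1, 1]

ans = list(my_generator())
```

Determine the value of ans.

Step 1: yield from delegates to the iterable, yielding each element.
Step 2: Collected values: [11, 13, 12, 1, 1].
Therefore ans = [11, 13, 12, 1, 1].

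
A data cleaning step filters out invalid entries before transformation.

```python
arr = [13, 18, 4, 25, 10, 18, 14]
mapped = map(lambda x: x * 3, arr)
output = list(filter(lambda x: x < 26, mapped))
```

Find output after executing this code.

Step 1: Map x * 3:
  13 -> 39
  18 -> 54
  4 -> 12
  25 -> 75
  10 -> 30
  18 -> 54
  14 -> 42
Step 2: Filter for < 26:
  39: removed
  54: removed
  12: kept
  75: removed
  30: removed
  54: removed
  42: removed
Therefore output = [12].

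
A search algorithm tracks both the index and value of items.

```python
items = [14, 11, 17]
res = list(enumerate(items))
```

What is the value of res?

Step 1: enumerate pairs each element with its index:
  (0, 14)
  (1, 11)
  (2, 17)
Therefore res = [(0, 14), (1, 11), (2, 17)].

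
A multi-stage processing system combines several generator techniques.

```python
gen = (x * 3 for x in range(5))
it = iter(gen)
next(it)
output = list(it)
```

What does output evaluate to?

Step 1: Generator produces [0, 3, 6, 9, 12].
Step 2: next(it) consumes first element (0).
Step 3: list(it) collects remaining: [3, 6, 9, 12].
Therefore output = [3, 6, 9, 12].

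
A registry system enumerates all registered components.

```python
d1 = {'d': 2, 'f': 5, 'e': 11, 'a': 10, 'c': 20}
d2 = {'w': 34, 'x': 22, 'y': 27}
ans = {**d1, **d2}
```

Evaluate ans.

Step 1: Merge d1 and d2 (d2 values override on key conflicts).
Step 2: d1 has keys ['d', 'f', 'e', 'a', 'c'], d2 has keys ['w', 'x', 'y'].
Therefore ans = {'d': 2, 'f': 5, 'e': 11, 'a': 10, 'c': 20, 'w': 34, 'x': 22, 'y': 27}.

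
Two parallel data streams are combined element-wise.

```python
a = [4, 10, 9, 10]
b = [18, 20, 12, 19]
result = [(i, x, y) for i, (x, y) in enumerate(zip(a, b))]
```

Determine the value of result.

Step 1: enumerate(zip(a, b)) gives index with paired elements:
  i=0: (4, 18)
  i=1: (10, 20)
  i=2: (9, 12)
  i=3: (10, 19)
Therefore result = [(0, 4, 18), (1, 10, 20), (2, 9, 12), (3, 10, 19)].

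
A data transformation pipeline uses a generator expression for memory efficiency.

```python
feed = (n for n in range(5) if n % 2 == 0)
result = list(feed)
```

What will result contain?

Step 1: Filter range(5) keeping only even values:
  n=0: even, included
  n=1: odd, excluded
  n=2: even, included
  n=3: odd, excluded
  n=4: even, included
Therefore result = [0, 2, 4].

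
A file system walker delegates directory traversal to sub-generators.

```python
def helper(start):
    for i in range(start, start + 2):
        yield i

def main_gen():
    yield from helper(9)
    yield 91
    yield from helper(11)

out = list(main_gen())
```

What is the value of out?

Step 1: main_gen() delegates to helper(9):
  yield 9
  yield 10
Step 2: yield 91
Step 3: Delegates to helper(11):
  yield 11
  yield 12
Therefore out = [9, 10, 91, 11, 12].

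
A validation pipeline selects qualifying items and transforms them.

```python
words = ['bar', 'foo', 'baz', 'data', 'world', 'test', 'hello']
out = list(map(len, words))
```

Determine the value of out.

Step 1: Map len() to each word:
  'bar' -> 3
  'foo' -> 3
  'baz' -> 3
  'data' -> 4
  'world' -> 5
  'test' -> 4
  'hello' -> 5
Therefore out = [3, 3, 3, 4, 5, 4, 5].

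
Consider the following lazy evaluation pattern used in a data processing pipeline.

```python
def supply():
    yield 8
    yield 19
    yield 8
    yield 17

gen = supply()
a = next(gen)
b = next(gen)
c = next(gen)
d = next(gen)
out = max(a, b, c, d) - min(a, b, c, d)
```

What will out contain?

Step 1: Create generator and consume all values:
  a = next(gen) = 8
  b = next(gen) = 19
  c = next(gen) = 8
  d = next(gen) = 17
Step 2: max = 19, min = 8, out = 19 - 8 = 11.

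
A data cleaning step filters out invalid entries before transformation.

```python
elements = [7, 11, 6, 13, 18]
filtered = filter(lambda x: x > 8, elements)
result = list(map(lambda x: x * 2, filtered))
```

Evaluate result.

Step 1: Filter elements for elements > 8:
  7: removed
  11: kept
  6: removed
  13: kept
  18: kept
Step 2: Map x * 2 on filtered [11, 13, 18]:
  11 -> 22
  13 -> 26
  18 -> 36
Therefore result = [22, 26, 36].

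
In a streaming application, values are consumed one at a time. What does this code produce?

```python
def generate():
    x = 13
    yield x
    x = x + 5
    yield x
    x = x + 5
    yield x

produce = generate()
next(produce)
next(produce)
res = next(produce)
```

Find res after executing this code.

Step 1: Trace through generator execution:
  Yield 1: x starts at 13, yield 13
  Yield 2: x = 13 + 5 = 18, yield 18
  Yield 3: x = 18 + 5 = 23, yield 23
Step 2: First next() gets 13, second next() gets the second value, third next() yields 23.
Therefore res = 23.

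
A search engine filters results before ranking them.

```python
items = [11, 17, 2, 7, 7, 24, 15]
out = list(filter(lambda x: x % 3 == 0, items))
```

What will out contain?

Step 1: Filter elements divisible by 3:
  11 % 3 = 2: removed
  17 % 3 = 2: removed
  2 % 3 = 2: removed
  7 % 3 = 1: removed
  7 % 3 = 1: removed
  24 % 3 = 0: kept
  15 % 3 = 0: kept
Therefore out = [24, 15].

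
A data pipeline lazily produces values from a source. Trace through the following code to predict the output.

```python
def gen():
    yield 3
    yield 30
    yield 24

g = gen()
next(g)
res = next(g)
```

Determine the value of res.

Step 1: gen() creates a generator.
Step 2: next(g) yields 3 (consumed and discarded).
Step 3: next(g) yields 30, assigned to res.
Therefore res = 30.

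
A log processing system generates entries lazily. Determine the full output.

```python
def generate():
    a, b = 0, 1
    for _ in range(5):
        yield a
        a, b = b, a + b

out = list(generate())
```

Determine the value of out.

Step 1: Fibonacci-like sequence starting with a=0, b=1:
  Iteration 1: yield a=0, then a,b = 1,1
  Iteration 2: yield a=1, then a,b = 1,2
  Iteration 3: yield a=1, then a,b = 2,3
  Iteration 4: yield a=2, then a,b = 3,5
  Iteration 5: yield a=3, then a,b = 5,8
Therefore out = [0, 1, 1, 2, 3].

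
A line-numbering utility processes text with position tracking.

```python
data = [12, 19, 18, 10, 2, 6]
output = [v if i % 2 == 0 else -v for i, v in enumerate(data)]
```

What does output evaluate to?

Step 1: For each (i, v), keep v if i is even, negate if odd:
  i=0 (even): keep 12
  i=1 (odd): negate to -19
  i=2 (even): keep 18
  i=3 (odd): negate to -10
  i=4 (even): keep 2
  i=5 (odd): negate to -6
Therefore output = [12, -19, 18, -10, 2, -6].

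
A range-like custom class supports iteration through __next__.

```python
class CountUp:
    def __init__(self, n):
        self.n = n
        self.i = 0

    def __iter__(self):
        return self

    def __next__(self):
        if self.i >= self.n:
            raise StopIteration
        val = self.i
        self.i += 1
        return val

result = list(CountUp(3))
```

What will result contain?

Step 1: CountUp(3) creates an iterator counting 0 to 2.
Step 2: list() consumes all values: [0, 1, 2].
Therefore result = [0, 1, 2].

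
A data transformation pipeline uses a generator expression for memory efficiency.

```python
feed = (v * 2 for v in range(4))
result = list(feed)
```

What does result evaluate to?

Step 1: For each v in range(4), compute v*2:
  v=0: 0*2 = 0
  v=1: 1*2 = 2
  v=2: 2*2 = 4
  v=3: 3*2 = 6
Therefore result = [0, 2, 4, 6].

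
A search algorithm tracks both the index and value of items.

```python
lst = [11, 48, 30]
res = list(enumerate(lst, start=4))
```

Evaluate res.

Step 1: enumerate with start=4:
  (4, 11)
  (5, 48)
  (6, 30)
Therefore res = [(4, 11), (5, 48), (6, 30)].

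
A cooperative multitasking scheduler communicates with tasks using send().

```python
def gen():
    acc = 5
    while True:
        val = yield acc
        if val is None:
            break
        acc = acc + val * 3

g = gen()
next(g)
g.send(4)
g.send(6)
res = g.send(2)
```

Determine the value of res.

Step 1: next() -> yield acc=5.
Step 2: send(4) -> val=4, acc = 5 + 4*3 = 17, yield 17.
Step 3: send(6) -> val=6, acc = 17 + 6*3 = 35, yield 35.
Step 4: send(2) -> val=2, acc = 35 + 2*3 = 41, yield 41.
Therefore res = 41.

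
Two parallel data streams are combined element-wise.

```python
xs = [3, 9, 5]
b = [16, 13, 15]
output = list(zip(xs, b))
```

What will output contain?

Step 1: zip pairs elements at same index:
  Index 0: (3, 16)
  Index 1: (9, 13)
  Index 2: (5, 15)
Therefore output = [(3, 16), (9, 13), (5, 15)].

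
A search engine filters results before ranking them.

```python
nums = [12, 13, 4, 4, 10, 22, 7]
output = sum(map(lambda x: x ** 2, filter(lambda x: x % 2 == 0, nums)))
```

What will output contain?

Step 1: Filter even numbers from [12, 13, 4, 4, 10, 22, 7]: [12, 4, 4, 10, 22]
Step 2: Square each: [144, 16, 16, 100, 484]
Step 3: Sum = 760.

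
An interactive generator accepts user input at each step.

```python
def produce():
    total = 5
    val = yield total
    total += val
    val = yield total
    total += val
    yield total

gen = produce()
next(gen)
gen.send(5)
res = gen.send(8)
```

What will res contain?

Step 1: next() -> yield total=5.
Step 2: send(5) -> val=5, total = 5+5 = 10, yield 10.
Step 3: send(8) -> val=8, total = 10+8 = 18, yield 18.
Therefore res = 18.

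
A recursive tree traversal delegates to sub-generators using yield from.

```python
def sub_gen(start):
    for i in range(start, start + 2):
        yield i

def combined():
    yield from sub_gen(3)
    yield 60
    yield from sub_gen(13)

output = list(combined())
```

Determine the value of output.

Step 1: combined() delegates to sub_gen(3):
  yield 3
  yield 4
Step 2: yield 60
Step 3: Delegates to sub_gen(13):
  yield 13
  yield 14
Therefore output = [3, 4, 60, 13, 14].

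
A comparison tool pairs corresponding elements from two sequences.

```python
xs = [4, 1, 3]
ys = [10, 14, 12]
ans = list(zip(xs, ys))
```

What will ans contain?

Step 1: zip pairs elements at same index:
  Index 0: (4, 10)
  Index 1: (1, 14)
  Index 2: (3, 12)
Therefore ans = [(4, 10), (1, 14), (3, 12)].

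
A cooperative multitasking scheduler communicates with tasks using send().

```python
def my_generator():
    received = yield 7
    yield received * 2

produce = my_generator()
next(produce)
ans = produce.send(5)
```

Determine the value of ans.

Step 1: next(produce) advances to first yield, producing 7.
Step 2: send(5) resumes, received = 5.
Step 3: yield received * 2 = 5 * 2 = 10.
Therefore ans = 10.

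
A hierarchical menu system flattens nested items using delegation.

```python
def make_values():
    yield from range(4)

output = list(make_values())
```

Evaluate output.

Step 1: yield from delegates to the iterable, yielding each element.
Step 2: Collected values: [0, 1, 2, 3].
Therefore output = [0, 1, 2, 3].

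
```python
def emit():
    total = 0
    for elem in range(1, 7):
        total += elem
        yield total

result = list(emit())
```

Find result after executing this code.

Step 1: Generator accumulates running sum:
  elem=1: total = 1, yield 1
  elem=2: total = 3, yield 3
  elem=3: total = 6, yield 6
  elem=4: total = 10, yield 10
  elem=5: total = 15, yield 15
  elem=6: total = 21, yield 21
Therefore result = [1, 3, 6, 10, 15, 21].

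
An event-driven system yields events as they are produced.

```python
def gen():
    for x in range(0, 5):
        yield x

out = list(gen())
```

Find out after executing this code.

Step 1: The generator yields each value from range(0, 5).
Step 2: list() consumes all yields: [0, 1, 2, 3, 4].
Therefore out = [0, 1, 2, 3, 4].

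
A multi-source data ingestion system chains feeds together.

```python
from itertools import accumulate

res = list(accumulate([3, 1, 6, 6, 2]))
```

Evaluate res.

Step 1: accumulate computes running sums:
  + 3 = 3
  + 1 = 4
  + 6 = 10
  + 6 = 16
  + 2 = 18
Therefore res = [3, 4, 10, 16, 18].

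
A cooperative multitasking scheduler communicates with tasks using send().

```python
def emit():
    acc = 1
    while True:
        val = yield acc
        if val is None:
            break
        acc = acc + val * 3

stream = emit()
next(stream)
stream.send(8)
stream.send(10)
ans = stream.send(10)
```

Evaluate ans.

Step 1: next() -> yield acc=1.
Step 2: send(8) -> val=8, acc = 1 + 8*3 = 25, yield 25.
Step 3: send(10) -> val=10, acc = 25 + 10*3 = 55, yield 55.
Step 4: send(10) -> val=10, acc = 55 + 10*3 = 85, yield 85.
Therefore ans = 85.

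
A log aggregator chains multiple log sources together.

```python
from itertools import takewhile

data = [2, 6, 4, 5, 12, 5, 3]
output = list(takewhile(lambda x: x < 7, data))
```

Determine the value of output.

Step 1: takewhile stops at first element >= 7:
  2 < 7: take
  6 < 7: take
  4 < 7: take
  5 < 7: take
  12 >= 7: stop
Therefore output = [2, 6, 4, 5].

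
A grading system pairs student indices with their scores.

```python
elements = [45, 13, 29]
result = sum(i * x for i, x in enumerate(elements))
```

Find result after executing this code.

Step 1: Compute i * x for each (i, x) in enumerate([45, 13, 29]):
  i=0, x=45: 0*45 = 0
  i=1, x=13: 1*13 = 13
  i=2, x=29: 2*29 = 58
Step 2: sum = 0 + 13 + 58 = 71.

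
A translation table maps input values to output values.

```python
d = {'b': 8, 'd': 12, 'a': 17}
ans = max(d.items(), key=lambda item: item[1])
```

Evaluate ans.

Step 1: Find item with maximum value:
  ('b', 8)
  ('d', 12)
  ('a', 17)
Step 2: Maximum value is 17 at key 'a'.
Therefore ans = ('a', 17).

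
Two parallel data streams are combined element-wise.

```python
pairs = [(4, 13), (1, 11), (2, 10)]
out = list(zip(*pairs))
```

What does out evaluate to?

Step 1: zip(*pairs) transposes: unzips [(4, 13), (1, 11), (2, 10)] into separate sequences.
Step 2: First elements: (4, 1, 2), second elements: (13, 11, 10).
Therefore out = [(4, 1, 2), (13, 11, 10)].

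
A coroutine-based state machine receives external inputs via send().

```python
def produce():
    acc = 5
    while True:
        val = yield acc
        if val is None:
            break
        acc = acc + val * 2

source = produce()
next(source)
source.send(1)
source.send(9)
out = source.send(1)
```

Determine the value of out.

Step 1: next() -> yield acc=5.
Step 2: send(1) -> val=1, acc = 5 + 1*2 = 7, yield 7.
Step 3: send(9) -> val=9, acc = 7 + 9*2 = 25, yield 25.
Step 4: send(1) -> val=1, acc = 25 + 1*2 = 27, yield 27.
Therefore out = 27.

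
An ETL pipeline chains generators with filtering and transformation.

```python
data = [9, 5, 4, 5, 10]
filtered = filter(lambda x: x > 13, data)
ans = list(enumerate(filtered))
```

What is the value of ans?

Step 1: Filter [9, 5, 4, 5, 10] for > 13: [].
Step 2: enumerate re-indexes from 0: [].
Therefore ans = [].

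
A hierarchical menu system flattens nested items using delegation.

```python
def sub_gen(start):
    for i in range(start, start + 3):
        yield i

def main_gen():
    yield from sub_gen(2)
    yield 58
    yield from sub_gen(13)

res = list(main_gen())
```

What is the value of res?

Step 1: main_gen() delegates to sub_gen(2):
  yield 2
  yield 3
  yield 4
Step 2: yield 58
Step 3: Delegates to sub_gen(13):
  yield 13
  yield 14
  yield 15
Therefore res = [2, 3, 4, 58, 13, 14, 15].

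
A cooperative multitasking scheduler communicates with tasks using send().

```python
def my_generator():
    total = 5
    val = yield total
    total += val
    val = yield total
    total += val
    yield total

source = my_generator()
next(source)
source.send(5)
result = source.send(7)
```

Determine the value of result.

Step 1: next() -> yield total=5.
Step 2: send(5) -> val=5, total = 5+5 = 10, yield 10.
Step 3: send(7) -> val=7, total = 10+7 = 17, yield 17.
Therefore result = 17.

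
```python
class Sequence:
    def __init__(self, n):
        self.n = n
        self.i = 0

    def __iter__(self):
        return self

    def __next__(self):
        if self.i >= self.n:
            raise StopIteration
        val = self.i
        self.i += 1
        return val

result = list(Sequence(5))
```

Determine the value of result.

Step 1: Sequence(5) creates an iterator counting 0 to 4.
Step 2: list() consumes all values: [0, 1, 2, 3, 4].
Therefore result = [0, 1, 2, 3, 4].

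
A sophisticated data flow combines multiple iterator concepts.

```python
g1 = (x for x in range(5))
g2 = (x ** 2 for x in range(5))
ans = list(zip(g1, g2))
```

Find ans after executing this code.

Step 1: g1 produces [0, 1, 2, 3, 4].
Step 2: g2 produces [0, 1, 4, 9, 16].
Step 3: zip pairs them: [(0, 0), (1, 1), (2, 4), (3, 9), (4, 16)].
Therefore ans = [(0, 0), (1, 1), (2, 4), (3, 9), (4, 16)].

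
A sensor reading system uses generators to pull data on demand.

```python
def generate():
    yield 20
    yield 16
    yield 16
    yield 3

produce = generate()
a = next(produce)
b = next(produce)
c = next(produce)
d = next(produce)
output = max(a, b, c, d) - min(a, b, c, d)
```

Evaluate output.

Step 1: Create generator and consume all values:
  a = next(produce) = 20
  b = next(produce) = 16
  c = next(produce) = 16
  d = next(produce) = 3
Step 2: max = 20, min = 3, output = 20 - 3 = 17.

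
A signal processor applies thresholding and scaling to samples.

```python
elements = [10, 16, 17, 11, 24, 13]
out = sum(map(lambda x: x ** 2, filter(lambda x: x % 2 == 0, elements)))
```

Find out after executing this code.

Step 1: Filter even numbers from [10, 16, 17, 11, 24, 13]: [10, 16, 24]
Step 2: Square each: [100, 256, 576]
Step 3: Sum = 932.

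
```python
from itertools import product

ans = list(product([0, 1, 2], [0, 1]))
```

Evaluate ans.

Step 1: product([0, 1, 2], [0, 1]) gives all pairs:
  (0, 0)
  (0, 1)
  (1, 0)
  (1, 1)
  (2, 0)
  (2, 1)
Therefore ans = [(0, 0), (0, 1), (1, 0), (1, 1), (2, 0), (2, 1)].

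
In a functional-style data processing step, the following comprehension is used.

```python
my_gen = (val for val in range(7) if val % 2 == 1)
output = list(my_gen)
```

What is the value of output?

Step 1: Filter range(7) keeping only odd values:
  val=0: even, excluded
  val=1: odd, included
  val=2: even, excluded
  val=3: odd, included
  val=4: even, excluded
  val=5: odd, included
  val=6: even, excluded
Therefore output = [1, 3, 5].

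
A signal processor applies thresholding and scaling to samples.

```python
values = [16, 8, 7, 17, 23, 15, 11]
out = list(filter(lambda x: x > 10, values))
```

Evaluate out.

Step 1: Filter elements > 10:
  16: kept
  8: removed
  7: removed
  17: kept
  23: kept
  15: kept
  11: kept
Therefore out = [16, 17, 23, 15, 11].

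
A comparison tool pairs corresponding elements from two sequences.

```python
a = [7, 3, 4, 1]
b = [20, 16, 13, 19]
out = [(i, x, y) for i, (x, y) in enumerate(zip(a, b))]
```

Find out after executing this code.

Step 1: enumerate(zip(a, b)) gives index with paired elements:
  i=0: (7, 20)
  i=1: (3, 16)
  i=2: (4, 13)
  i=3: (1, 19)
Therefore out = [(0, 7, 20), (1, 3, 16), (2, 4, 13), (3, 1, 19)].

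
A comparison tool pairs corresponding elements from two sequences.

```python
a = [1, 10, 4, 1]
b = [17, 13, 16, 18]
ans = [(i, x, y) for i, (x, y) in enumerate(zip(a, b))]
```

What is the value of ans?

Step 1: enumerate(zip(a, b)) gives index with paired elements:
  i=0: (1, 17)
  i=1: (10, 13)
  i=2: (4, 16)
  i=3: (1, 18)
Therefore ans = [(0, 1, 17), (1, 10, 13), (2, 4, 16), (3, 1, 18)].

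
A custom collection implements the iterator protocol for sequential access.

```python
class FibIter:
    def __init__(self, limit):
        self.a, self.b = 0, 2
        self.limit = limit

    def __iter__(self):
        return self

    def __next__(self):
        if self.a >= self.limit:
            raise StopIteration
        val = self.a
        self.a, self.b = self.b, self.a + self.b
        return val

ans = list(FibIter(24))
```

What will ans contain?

Step 1: Fibonacci-like sequence (a=0, b=2) until >= 24:
  Yield 0, then a,b = 2,2
  Yield 2, then a,b = 2,4
  Yield 2, then a,b = 4,6
  Yield 4, then a,b = 6,10
  Yield 6, then a,b = 10,16
  Yield 10, then a,b = 16,26
  Yield 16, then a,b = 26,42
Step 2: 26 >= 24, stop.
Therefore ans = [0, 2, 2, 4, 6, 10, 16].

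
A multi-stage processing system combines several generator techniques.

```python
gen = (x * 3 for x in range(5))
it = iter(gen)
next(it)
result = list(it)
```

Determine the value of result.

Step 1: Generator produces [0, 3, 6, 9, 12].
Step 2: next(it) consumes first element (0).
Step 3: list(it) collects remaining: [3, 6, 9, 12].
Therefore result = [3, 6, 9, 12].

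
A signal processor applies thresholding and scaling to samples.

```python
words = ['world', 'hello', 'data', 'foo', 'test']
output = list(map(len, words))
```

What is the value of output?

Step 1: Map len() to each word:
  'world' -> 5
  'hello' -> 5
  'data' -> 4
  'foo' -> 3
  'test' -> 4
Therefore output = [5, 5, 4, 3, 4].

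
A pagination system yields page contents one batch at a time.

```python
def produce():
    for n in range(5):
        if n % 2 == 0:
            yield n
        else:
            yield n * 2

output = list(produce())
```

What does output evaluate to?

Step 1: For each n in range(5), yield n if even, else n*2:
  n=0 (even): yield 0
  n=1 (odd): yield 1*2 = 2
  n=2 (even): yield 2
  n=3 (odd): yield 3*2 = 6
  n=4 (even): yield 4
Therefore output = [0, 2, 2, 6, 4].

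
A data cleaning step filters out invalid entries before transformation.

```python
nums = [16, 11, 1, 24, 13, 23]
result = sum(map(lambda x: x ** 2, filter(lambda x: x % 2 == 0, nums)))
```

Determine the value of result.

Step 1: Filter even numbers from [16, 11, 1, 24, 13, 23]: [16, 24]
Step 2: Square each: [256, 576]
Step 3: Sum = 832.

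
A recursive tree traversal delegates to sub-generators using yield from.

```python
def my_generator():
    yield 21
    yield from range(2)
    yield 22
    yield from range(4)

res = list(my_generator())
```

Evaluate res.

Step 1: Trace yields in order:
  yield 21
  yield 0
  yield 1
  yield 22
  yield 0
  yield 1
  yield 2
  yield 3
Therefore res = [21, 0, 1, 22, 0, 1, 2, 3].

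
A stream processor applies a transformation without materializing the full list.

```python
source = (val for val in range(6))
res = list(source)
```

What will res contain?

Step 1: Generator expression iterates range(6): [0, 1, 2, 3, 4, 5].
Step 2: list() collects all values.
Therefore res = [0, 1, 2, 3, 4, 5].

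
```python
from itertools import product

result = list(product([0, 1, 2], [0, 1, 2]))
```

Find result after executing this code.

Step 1: product([0, 1, 2], [0, 1, 2]) gives all pairs:
  (0, 0)
  (0, 1)
  (0, 2)
  (1, 0)
  (1, 1)
  (1, 2)
  (2, 0)
  (2, 1)
  (2, 2)
Therefore result = [(0, 0), (0, 1), (0, 2), (1, 0), (1, 1), (1, 2), (2, 0), (2, 1), (2, 2)].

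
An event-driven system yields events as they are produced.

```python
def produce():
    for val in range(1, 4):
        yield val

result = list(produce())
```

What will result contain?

Step 1: The generator yields each value from range(1, 4).
Step 2: list() consumes all yields: [1, 2, 3].
Therefore result = [1, 2, 3].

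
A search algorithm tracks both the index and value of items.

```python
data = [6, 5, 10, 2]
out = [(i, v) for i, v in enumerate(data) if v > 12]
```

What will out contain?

Step 1: Filter enumerate([6, 5, 10, 2]) keeping v > 12:
  (0, 6): 6 <= 12, excluded
  (1, 5): 5 <= 12, excluded
  (2, 10): 10 <= 12, excluded
  (3, 2): 2 <= 12, excluded
Therefore out = [].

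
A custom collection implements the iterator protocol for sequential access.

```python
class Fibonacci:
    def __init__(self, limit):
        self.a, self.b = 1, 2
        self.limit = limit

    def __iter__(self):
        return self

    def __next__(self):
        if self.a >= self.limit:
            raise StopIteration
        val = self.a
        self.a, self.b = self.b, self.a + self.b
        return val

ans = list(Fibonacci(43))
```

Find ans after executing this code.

Step 1: Fibonacci-like sequence (a=1, b=2) until >= 43:
  Yield 1, then a,b = 2,3
  Yield 2, then a,b = 3,5
  Yield 3, then a,b = 5,8
  Yield 5, then a,b = 8,13
  Yield 8, then a,b = 13,21
  Yield 13, then a,b = 21,34
  Yield 21, then a,b = 34,55
  Yield 34, then a,b = 55,89
Step 2: 55 >= 43, stop.
Therefore ans = [1, 2, 3, 5, 8, 13, 21, 34].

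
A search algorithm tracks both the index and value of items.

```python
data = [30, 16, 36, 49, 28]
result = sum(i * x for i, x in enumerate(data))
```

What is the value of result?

Step 1: Compute i * x for each (i, x) in enumerate([30, 16, 36, 49, 28]):
  i=0, x=30: 0*30 = 0
  i=1, x=16: 1*16 = 16
  i=2, x=36: 2*36 = 72
  i=3, x=49: 3*49 = 147
  i=4, x=28: 4*28 = 112
Step 2: sum = 0 + 16 + 72 + 147 + 112 = 347.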